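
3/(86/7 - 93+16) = -7/151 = -0.05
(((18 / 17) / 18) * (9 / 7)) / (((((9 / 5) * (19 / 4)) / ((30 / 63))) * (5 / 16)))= 640 / 47481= 0.01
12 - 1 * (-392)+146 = 550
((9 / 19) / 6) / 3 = 1 / 38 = 0.03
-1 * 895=-895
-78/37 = -2.11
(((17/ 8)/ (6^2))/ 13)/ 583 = 0.00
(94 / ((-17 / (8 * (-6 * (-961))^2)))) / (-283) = 5196749.22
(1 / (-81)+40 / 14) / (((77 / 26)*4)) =20969 / 87318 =0.24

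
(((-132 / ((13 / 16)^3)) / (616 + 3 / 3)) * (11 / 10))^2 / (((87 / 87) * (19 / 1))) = 8842867900416 / 872818718415475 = 0.01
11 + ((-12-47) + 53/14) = -619/14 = -44.21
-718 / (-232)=359 / 116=3.09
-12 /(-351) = 4 /117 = 0.03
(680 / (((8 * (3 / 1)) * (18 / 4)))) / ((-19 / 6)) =-340 / 171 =-1.99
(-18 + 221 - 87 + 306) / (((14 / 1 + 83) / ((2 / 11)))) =844 / 1067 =0.79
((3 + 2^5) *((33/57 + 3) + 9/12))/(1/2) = 11515/38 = 303.03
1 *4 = 4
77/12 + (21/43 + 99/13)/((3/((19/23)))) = 1334269/154284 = 8.65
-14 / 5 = -2.80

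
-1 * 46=-46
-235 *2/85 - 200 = -205.53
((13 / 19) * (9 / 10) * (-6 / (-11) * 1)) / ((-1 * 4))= -351 / 4180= -0.08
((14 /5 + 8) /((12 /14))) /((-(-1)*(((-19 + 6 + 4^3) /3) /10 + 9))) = 126 /107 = 1.18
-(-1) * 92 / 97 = 92 / 97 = 0.95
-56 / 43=-1.30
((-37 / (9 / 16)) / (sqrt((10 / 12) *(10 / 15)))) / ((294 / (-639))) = 21016 *sqrt(5) / 245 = 191.81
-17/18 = -0.94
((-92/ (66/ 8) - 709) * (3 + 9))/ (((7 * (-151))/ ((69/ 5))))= 187404/ 1661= 112.83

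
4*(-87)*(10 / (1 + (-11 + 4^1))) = 580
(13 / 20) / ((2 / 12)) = 39 / 10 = 3.90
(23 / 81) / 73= 0.00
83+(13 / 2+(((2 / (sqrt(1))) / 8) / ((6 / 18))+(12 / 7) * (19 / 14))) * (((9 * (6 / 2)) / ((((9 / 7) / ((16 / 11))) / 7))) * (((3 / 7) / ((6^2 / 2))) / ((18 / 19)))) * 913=2965258 / 63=47067.59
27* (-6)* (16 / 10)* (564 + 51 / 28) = -5133132 / 35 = -146660.91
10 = 10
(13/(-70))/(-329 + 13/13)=0.00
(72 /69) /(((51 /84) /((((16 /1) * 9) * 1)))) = 96768 /391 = 247.49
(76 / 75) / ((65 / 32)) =2432 / 4875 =0.50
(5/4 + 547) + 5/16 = 8777/16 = 548.56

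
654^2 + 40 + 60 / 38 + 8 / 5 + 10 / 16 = 427759.80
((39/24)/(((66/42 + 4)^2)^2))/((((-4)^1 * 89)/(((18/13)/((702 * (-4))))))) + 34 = 34946358552673/1027834075008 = 34.00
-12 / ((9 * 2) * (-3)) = 2 / 9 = 0.22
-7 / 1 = -7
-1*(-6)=6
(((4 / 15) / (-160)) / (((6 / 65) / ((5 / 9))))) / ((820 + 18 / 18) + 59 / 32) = -26 / 2132811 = -0.00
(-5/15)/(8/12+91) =-0.00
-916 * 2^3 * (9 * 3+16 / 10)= -209580.80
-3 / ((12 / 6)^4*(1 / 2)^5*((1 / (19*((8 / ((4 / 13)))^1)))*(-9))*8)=247 / 6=41.17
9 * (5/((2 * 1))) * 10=225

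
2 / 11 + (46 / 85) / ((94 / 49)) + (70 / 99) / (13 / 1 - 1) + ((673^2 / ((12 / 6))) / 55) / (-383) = -4647920204 / 454435245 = -10.23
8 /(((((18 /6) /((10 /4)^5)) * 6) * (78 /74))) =115625 /2808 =41.18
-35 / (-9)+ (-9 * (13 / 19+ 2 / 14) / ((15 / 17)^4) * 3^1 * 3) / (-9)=2419337 / 149625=16.17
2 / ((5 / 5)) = 2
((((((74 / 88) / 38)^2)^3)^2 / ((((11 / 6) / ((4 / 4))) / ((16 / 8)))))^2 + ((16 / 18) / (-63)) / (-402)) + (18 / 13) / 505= 3580236163083793528142665987306646500864385136429526951875461417076692077093301987971 / 1289287549851607826257130926572099297510959719875085950356622102712373143374749006561280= 0.00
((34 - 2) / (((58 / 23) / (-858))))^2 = 99694273536 / 841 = 118542536.90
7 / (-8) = -7 / 8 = -0.88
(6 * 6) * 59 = 2124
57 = 57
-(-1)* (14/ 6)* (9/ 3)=7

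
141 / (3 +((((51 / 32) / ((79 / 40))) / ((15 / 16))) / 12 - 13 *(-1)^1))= 33417 / 3809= 8.77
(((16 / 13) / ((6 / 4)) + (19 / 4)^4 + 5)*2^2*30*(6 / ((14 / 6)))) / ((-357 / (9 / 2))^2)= 2081955555 / 82473664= 25.24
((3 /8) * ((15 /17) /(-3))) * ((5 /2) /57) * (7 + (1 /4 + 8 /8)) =-0.04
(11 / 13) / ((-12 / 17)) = -187 / 156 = -1.20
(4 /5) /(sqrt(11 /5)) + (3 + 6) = 4*sqrt(55) /55 + 9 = 9.54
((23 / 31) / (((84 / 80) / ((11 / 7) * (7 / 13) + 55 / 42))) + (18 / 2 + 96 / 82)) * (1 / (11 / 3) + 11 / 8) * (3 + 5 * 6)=635.86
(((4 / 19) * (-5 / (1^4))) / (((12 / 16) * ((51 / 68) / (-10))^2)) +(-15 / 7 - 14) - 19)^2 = 81028.77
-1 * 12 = -12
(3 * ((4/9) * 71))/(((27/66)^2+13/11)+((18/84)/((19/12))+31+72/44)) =18281648/6589287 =2.77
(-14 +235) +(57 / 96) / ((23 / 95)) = 164461 / 736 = 223.45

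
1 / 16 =0.06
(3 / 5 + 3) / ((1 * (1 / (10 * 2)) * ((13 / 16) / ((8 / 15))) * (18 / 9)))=1536 / 65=23.63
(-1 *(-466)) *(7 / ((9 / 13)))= 42406 / 9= 4711.78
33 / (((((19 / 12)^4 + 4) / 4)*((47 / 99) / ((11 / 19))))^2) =269240042492264448 / 36269543699466025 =7.42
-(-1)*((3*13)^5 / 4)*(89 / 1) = 8029953711 / 4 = 2007488427.75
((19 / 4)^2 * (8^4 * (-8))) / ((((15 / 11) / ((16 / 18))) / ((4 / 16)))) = -16265216 / 135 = -120483.08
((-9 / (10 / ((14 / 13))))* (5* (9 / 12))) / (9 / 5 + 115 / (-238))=-112455 / 40742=-2.76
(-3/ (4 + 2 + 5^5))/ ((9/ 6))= -2/ 3131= -0.00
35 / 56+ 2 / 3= 1.29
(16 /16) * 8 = 8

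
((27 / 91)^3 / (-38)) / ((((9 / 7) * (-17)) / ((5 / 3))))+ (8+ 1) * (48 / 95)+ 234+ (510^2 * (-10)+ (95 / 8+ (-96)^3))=-4847880887170039 / 1390876760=-3485485.58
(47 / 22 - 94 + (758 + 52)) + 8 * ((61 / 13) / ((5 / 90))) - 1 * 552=240763 / 286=841.83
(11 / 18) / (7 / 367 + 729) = 4037 / 4815900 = 0.00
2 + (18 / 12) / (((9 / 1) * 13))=157 / 78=2.01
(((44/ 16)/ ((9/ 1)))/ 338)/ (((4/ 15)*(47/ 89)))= 4895/ 762528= 0.01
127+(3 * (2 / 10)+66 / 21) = 4576 / 35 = 130.74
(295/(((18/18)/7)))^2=4264225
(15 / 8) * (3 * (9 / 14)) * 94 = 19035 / 56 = 339.91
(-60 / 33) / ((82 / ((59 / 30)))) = -59 / 1353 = -0.04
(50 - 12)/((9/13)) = 494/9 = 54.89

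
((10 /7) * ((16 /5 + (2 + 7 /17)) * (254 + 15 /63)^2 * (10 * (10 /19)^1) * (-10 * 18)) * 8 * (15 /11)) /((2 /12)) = -2060995803840000 /64141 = -32132268031.99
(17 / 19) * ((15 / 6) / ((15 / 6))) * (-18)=-306 / 19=-16.11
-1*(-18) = 18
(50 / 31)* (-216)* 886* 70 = -21606967.74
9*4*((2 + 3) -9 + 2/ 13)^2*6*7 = 3780000/ 169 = 22366.86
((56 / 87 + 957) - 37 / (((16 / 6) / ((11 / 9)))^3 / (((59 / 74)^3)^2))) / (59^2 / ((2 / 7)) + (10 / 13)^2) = 287670792329861200169 / 3663533620691694600192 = 0.08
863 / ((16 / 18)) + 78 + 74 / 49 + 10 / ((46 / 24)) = 9517313 / 9016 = 1055.60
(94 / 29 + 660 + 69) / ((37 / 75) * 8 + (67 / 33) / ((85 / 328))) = 297820875 / 4791728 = 62.15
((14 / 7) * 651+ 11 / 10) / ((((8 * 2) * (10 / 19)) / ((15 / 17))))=742767 / 5440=136.54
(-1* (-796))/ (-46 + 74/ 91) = -17.62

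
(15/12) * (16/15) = 4/3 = 1.33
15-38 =-23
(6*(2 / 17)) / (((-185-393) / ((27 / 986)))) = -81 / 2422109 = -0.00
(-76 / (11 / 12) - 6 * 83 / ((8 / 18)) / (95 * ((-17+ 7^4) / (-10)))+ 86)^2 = 2448333031225 / 248259041536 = 9.86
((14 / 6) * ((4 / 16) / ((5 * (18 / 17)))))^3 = 1685159 / 1259712000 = 0.00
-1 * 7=-7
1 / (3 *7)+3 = 64 / 21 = 3.05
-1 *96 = -96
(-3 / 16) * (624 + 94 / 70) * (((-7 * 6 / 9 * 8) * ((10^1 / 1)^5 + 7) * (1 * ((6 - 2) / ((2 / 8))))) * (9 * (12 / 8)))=472792293144 / 5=94558458628.80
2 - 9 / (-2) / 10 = 49 / 20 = 2.45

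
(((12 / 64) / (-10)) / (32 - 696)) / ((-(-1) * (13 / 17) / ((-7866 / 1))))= -200583 / 690560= -0.29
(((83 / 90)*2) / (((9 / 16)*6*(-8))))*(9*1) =-83 / 135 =-0.61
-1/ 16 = -0.06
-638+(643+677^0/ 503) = 2516/ 503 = 5.00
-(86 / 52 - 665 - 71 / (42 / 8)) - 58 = 337903 / 546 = 618.87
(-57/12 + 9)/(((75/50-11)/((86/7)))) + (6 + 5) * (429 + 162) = 863902/133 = 6495.50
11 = 11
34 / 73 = 0.47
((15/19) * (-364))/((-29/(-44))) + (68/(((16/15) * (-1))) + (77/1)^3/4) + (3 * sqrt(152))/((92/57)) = 171 * sqrt(38)/46 + 125224109/1102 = 113656.41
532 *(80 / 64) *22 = 14630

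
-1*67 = -67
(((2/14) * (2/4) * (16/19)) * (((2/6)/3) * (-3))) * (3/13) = -8/1729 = -0.00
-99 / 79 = -1.25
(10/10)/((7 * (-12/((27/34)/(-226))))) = 0.00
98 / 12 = 49 / 6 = 8.17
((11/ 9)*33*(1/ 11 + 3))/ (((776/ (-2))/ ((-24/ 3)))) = 748/ 291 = 2.57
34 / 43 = 0.79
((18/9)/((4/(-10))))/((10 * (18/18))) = -0.50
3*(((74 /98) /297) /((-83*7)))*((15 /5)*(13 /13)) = -0.00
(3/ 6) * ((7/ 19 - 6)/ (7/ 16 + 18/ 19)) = -856/ 421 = -2.03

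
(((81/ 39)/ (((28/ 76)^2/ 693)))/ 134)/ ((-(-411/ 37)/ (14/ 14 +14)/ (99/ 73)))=17673114195/ 121952194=144.92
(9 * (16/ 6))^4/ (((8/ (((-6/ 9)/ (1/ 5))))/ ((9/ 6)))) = -207360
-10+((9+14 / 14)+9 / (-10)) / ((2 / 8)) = 132 / 5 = 26.40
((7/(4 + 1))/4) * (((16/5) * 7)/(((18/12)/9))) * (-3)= -141.12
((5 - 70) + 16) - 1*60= -109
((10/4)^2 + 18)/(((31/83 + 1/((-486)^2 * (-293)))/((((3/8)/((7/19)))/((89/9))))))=3760917080589/562763949160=6.68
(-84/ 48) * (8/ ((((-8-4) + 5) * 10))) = 0.20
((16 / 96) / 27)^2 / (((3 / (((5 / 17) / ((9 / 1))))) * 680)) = 1 / 1638255456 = 0.00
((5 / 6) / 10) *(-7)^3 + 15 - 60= -883 / 12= -73.58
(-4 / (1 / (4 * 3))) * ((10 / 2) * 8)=-1920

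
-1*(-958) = 958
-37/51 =-0.73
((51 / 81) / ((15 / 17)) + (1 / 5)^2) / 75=1526 / 151875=0.01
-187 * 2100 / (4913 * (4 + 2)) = -3850 / 289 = -13.32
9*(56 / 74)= 252 / 37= 6.81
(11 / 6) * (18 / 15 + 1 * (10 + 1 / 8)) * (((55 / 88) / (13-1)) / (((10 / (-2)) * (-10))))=1661 / 76800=0.02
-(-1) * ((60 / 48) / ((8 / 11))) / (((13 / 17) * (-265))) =-187 / 22048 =-0.01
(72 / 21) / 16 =3 / 14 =0.21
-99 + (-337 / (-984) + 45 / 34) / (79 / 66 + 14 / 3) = -106510085 / 1078956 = -98.72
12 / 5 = 2.40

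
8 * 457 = 3656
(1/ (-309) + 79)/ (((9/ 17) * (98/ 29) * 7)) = 6017065/ 953883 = 6.31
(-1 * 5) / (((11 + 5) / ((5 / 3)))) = -25 / 48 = -0.52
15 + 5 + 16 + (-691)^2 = 477517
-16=-16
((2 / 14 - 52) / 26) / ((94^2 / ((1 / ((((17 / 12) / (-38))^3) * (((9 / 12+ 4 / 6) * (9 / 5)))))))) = 28682691840 / 16789307899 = 1.71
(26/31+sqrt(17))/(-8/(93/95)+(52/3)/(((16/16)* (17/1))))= -1581* sqrt(17)/11308 - 663/5654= -0.69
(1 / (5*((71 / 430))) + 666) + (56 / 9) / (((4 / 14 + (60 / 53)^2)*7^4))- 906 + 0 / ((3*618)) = -115207888270 / 482471199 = -238.79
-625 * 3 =-1875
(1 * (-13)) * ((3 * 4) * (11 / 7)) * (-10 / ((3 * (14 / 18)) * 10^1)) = 5148 / 49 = 105.06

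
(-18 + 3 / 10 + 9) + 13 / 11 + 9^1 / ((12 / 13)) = 491 / 220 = 2.23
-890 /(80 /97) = -8633 /8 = -1079.12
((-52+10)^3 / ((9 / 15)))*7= -864360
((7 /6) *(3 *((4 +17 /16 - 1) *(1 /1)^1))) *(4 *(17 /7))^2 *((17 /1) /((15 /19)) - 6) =875381 /42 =20842.40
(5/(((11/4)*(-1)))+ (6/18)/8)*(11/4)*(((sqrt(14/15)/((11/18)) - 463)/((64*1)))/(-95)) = -217147/583680+ 469*sqrt(210)/5350400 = -0.37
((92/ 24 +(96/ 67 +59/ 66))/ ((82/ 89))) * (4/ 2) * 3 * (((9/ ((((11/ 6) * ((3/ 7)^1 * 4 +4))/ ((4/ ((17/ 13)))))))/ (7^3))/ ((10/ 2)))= 85095036/ 1384391855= 0.06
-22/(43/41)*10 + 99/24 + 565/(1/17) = 3233379/344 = 9399.36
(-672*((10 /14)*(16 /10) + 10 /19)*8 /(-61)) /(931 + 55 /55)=42624 /270047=0.16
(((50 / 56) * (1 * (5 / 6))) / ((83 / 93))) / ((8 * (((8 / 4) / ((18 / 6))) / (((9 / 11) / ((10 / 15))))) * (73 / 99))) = 2824875 / 10857728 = 0.26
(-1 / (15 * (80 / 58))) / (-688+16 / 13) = 377 / 5356800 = 0.00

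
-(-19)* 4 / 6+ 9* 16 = 470 / 3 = 156.67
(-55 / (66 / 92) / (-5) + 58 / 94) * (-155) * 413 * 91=-92916637.48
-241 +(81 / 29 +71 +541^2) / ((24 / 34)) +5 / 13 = 625058975 / 1508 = 414495.34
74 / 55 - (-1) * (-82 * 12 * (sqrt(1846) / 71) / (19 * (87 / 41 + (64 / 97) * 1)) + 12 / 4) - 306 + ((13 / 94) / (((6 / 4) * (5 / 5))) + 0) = -312.83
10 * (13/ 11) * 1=130/ 11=11.82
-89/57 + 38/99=-2215/1881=-1.18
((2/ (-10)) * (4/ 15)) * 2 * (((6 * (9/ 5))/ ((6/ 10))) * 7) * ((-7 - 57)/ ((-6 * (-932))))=0.15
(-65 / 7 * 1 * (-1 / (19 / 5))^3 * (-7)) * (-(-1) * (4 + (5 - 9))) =0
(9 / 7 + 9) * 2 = 144 / 7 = 20.57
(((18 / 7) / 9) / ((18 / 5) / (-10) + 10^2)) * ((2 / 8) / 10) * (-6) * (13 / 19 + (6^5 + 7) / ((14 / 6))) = -3327915 / 2319121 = -1.43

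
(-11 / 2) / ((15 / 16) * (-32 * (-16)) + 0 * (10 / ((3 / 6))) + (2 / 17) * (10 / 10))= -17 / 1484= -0.01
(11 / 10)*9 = 9.90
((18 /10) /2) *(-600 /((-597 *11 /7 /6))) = 7560 /2189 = 3.45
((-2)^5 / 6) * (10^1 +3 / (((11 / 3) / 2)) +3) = -2576 / 33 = -78.06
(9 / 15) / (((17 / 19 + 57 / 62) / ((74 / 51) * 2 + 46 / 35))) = 1.39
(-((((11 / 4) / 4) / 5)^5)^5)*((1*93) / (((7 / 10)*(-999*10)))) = 3358758842450395383296737781 / 880626901725531439450030080000000000000000000000000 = 0.00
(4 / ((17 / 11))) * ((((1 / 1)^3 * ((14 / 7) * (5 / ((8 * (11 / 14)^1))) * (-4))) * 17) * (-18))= 5040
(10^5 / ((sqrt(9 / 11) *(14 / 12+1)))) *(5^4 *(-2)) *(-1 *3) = 750000000 *sqrt(11) / 13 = 191343737.91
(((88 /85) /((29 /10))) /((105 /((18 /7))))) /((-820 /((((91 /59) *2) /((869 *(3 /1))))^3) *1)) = -984256 /55723190332238260425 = -0.00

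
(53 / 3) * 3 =53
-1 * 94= -94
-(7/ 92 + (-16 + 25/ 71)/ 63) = 70901/ 411516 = 0.17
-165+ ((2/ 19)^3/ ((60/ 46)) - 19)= -18930748/ 102885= -184.00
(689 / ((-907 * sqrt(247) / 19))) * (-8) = 424 * sqrt(247) / 907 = 7.35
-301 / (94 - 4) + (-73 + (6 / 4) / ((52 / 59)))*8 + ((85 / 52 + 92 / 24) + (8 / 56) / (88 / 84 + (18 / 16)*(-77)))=-1470584519 / 2587860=-568.26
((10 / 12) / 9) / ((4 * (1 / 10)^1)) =0.23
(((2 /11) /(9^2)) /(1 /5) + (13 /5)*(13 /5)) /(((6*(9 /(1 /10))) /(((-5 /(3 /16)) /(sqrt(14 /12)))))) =-86188*sqrt(42) /1804275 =-0.31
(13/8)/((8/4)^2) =13/32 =0.41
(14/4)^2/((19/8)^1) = 5.16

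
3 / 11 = 0.27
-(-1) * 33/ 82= 33/ 82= 0.40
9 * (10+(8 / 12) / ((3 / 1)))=92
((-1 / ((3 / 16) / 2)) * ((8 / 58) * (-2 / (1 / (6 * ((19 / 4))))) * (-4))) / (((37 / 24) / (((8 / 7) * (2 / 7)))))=-3735552 / 52577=-71.05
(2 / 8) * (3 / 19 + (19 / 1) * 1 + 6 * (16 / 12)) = 129 / 19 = 6.79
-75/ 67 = -1.12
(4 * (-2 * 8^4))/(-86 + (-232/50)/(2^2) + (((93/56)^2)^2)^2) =79230821641433907200/70851569503520839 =1118.26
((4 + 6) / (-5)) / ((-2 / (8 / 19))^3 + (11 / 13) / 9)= 14976 / 801799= 0.02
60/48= 5/4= 1.25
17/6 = 2.83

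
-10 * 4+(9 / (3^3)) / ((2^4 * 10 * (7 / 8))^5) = -40.00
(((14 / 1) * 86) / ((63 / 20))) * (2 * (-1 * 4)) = -27520 / 9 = -3057.78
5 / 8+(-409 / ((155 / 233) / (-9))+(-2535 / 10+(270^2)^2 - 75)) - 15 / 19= 125207622222961 / 23560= 5314415204.71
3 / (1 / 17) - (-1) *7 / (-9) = 452 / 9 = 50.22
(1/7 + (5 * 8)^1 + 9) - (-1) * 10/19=6606/133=49.67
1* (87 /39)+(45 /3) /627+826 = 2250368 /2717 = 828.25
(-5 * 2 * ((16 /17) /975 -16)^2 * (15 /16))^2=77269712200469069824 /13418118455625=5758610.08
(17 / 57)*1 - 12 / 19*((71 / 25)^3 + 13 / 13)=-13181671 / 890625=-14.80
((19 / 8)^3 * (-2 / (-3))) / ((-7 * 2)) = -0.64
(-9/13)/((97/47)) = -423/1261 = -0.34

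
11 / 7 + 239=1684 / 7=240.57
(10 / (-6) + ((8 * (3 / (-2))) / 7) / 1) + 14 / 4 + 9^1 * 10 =3785 / 42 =90.12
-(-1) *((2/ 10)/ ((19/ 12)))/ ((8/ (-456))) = -7.20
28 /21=4 /3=1.33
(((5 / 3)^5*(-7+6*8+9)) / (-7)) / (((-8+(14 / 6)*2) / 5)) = 78125 / 567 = 137.79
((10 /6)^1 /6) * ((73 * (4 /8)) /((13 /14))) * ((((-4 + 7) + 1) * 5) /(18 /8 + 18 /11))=1124200 /20007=56.19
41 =41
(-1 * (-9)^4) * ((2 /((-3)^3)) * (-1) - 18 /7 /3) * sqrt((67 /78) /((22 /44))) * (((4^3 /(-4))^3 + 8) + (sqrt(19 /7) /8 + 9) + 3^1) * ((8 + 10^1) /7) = -70576764.38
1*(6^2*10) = 360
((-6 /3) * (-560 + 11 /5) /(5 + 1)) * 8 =1487.47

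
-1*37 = -37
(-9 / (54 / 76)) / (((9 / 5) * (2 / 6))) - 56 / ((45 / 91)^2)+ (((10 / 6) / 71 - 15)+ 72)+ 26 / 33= -304135466 / 1581525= -192.31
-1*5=-5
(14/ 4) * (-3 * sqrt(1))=-21/ 2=-10.50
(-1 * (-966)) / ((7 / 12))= 1656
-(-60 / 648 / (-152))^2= -25 / 67371264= -0.00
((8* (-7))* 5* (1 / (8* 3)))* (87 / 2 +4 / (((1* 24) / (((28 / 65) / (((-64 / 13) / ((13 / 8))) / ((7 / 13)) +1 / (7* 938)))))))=-4385732869 / 8644374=-507.35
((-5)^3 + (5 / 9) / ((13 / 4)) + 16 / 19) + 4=-266731 / 2223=-119.99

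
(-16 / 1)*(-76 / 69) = 1216 / 69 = 17.62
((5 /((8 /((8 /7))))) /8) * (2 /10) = 1 /56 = 0.02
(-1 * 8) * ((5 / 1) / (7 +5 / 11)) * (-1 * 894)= 196680 / 41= 4797.07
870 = 870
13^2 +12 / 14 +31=1406 / 7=200.86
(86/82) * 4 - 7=-115/41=-2.80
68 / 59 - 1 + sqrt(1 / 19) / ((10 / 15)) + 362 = 3 * sqrt(19) / 38 + 21367 / 59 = 362.50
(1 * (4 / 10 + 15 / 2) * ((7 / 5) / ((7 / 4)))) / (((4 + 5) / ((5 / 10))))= 79 / 225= 0.35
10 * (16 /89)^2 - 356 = -2817316 /7921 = -355.68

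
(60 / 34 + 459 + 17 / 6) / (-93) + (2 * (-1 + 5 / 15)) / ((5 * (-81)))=-6379529 / 1280610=-4.98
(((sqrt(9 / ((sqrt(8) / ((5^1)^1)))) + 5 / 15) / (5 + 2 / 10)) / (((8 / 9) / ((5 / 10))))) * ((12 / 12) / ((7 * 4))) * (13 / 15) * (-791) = -1017 * 2^(1 / 4) * sqrt(5) / 256-113 / 128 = -11.45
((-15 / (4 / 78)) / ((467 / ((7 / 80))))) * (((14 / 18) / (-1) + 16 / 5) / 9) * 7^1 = -69433 / 672480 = -0.10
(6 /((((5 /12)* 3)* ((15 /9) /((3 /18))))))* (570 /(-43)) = -1368 /215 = -6.36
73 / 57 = 1.28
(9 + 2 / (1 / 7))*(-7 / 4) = -161 / 4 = -40.25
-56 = -56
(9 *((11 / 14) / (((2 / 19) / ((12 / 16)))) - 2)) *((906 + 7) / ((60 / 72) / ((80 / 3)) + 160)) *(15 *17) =187648890 / 3983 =47112.45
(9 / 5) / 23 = 9 / 115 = 0.08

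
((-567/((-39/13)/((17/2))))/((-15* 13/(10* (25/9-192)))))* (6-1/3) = 265013/3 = 88337.67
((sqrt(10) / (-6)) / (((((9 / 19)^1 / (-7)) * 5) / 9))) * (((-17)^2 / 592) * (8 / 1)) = 38437 * sqrt(10) / 2220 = 54.75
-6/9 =-0.67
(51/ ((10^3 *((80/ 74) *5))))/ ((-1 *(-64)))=1887/ 12800000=0.00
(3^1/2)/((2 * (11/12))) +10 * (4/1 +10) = 1549/11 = 140.82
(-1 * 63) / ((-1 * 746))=63 / 746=0.08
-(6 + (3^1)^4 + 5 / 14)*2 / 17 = -1223 / 119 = -10.28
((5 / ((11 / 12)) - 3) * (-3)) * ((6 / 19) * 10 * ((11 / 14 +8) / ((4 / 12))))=-896670 / 1463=-612.90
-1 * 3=-3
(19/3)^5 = 2476099/243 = 10189.71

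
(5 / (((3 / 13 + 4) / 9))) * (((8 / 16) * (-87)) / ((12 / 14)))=-23751 / 44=-539.80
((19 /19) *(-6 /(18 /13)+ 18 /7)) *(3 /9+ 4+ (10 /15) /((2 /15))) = -148 /9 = -16.44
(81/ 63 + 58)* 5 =2075/ 7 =296.43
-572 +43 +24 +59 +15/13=-5783/13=-444.85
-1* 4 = -4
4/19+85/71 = 1899/1349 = 1.41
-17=-17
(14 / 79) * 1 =14 / 79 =0.18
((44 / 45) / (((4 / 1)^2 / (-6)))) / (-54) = 11 / 1620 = 0.01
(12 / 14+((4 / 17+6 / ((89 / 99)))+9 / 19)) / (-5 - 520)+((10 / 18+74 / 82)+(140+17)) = 2058856693816 / 12994362675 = 158.44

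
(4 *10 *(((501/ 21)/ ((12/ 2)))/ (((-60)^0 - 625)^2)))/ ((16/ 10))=4175/ 16353792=0.00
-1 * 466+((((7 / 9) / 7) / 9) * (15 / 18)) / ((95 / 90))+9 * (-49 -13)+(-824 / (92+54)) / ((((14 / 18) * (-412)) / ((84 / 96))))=-306774671 / 299592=-1023.97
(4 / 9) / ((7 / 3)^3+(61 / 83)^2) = 41334 / 1231697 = 0.03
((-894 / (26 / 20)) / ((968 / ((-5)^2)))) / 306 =-18625 / 320892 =-0.06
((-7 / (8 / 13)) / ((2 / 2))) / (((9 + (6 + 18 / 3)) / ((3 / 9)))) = -13 / 72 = -0.18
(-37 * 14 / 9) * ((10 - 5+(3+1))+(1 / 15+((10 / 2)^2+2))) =-280238 / 135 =-2075.84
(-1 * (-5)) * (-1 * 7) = -35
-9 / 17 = -0.53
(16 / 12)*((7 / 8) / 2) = 7 / 12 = 0.58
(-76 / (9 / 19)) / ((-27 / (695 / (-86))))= -501790 / 10449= -48.02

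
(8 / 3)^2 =7.11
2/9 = 0.22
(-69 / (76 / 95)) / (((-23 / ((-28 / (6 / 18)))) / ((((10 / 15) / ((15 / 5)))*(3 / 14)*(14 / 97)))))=-210 / 97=-2.16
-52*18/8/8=-117/8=-14.62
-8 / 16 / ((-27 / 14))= 7 / 27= 0.26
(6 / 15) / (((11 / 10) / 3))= 12 / 11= 1.09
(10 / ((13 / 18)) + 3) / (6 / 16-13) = -1752 / 1313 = -1.33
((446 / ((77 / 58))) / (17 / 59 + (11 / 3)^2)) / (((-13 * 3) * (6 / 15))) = -5723295 / 3649646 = -1.57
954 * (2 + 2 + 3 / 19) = 75366 / 19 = 3966.63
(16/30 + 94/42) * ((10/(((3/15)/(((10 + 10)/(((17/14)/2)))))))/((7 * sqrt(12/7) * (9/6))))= 77600 * sqrt(21)/1071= 332.03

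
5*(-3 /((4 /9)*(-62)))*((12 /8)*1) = 405 /496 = 0.82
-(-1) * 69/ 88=69/ 88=0.78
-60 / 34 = -30 / 17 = -1.76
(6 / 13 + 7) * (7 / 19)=679 / 247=2.75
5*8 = 40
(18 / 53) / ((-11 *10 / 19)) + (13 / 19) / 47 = -114808 / 2603095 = -0.04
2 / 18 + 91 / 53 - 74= -34426 / 477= -72.17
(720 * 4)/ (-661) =-4.36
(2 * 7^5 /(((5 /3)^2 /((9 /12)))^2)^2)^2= 79779353642425058769 /2500000000000000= 31911.74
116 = 116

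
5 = 5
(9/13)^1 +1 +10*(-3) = -368/13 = -28.31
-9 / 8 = -1.12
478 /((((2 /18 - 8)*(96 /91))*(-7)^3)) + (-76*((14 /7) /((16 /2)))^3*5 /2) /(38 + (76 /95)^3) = 48429463 /535932992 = 0.09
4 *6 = 24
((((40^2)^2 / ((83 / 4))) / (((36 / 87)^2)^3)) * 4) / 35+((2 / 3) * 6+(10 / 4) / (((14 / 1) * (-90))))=9517186682845 / 3388392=2808762.00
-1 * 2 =-2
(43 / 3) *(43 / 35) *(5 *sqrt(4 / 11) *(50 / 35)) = 75.85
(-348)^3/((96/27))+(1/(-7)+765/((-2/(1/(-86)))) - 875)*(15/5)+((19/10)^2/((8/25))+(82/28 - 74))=-16313478805/1376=-11855725.88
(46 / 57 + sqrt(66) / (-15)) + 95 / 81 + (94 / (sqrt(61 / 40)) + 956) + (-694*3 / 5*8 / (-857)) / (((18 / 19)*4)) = -sqrt(66) / 15 + 188*sqrt(610) / 61 + 6324272753 / 6594615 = 1034.58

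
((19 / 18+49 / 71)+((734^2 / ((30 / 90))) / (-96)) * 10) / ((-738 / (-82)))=-18706.61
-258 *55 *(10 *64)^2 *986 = -5730852864000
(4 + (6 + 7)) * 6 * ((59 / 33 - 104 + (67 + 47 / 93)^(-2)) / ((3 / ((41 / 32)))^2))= -3799046998734155 / 1997780539392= -1901.63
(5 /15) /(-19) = -1 /57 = -0.02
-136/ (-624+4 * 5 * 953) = -34/ 4609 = -0.01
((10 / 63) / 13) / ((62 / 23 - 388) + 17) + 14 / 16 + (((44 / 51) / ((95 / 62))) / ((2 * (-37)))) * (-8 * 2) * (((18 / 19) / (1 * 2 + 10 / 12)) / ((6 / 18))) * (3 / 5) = 5078935175277167 / 5356182274115400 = 0.95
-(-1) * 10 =10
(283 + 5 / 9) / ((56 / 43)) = 13717 / 63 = 217.73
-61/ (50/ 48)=-1464/ 25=-58.56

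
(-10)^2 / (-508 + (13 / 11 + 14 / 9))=-9900 / 50021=-0.20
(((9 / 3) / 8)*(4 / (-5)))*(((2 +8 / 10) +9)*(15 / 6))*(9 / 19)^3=-129033 / 137180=-0.94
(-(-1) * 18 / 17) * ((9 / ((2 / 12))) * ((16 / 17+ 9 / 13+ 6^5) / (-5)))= -1670729004 / 18785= -88939.53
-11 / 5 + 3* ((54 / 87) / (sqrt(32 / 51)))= -11 / 5 + 27* sqrt(102) / 116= 0.15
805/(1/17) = 13685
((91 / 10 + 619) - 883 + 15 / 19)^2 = 2331054961 / 36100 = 64572.16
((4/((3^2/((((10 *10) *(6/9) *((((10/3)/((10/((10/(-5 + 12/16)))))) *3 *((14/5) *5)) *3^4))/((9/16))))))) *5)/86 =-17920000/2193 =-8171.45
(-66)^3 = -287496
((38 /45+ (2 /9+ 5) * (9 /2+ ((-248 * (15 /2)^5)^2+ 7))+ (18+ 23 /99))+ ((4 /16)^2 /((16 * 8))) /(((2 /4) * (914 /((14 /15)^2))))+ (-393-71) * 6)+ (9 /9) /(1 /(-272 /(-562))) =180872001340069.05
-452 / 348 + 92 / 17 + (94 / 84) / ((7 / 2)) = 321238 / 72471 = 4.43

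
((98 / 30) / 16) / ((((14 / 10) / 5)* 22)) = 35 / 1056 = 0.03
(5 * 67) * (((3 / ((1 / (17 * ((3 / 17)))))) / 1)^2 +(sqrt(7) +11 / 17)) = 335 * sqrt(7) +464980 / 17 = 28238.09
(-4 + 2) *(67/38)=-67/19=-3.53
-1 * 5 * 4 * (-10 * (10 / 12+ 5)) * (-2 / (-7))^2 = 2000 / 21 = 95.24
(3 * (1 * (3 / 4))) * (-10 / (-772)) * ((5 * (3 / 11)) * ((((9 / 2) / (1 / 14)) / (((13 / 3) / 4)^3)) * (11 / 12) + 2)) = 35162775 / 18656924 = 1.88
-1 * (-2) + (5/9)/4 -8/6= 29/36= 0.81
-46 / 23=-2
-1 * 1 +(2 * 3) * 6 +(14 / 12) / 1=217 / 6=36.17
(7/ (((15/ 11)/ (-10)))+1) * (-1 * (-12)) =-604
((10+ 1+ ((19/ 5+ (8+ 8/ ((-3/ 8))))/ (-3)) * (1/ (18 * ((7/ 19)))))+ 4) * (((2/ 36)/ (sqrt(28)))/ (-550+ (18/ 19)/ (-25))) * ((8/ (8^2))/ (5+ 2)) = -8337865 * sqrt(7)/ 4181073894144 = -0.00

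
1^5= 1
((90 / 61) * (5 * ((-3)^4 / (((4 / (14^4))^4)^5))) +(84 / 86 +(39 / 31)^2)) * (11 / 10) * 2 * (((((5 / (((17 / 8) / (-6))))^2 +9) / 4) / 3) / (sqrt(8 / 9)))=8891167456068455696856365806869562836366746042051338739021356427684205062759701120903291783383 * sqrt(2) / 11655730672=1078783471885485224500757000000000000000000000000000000000000000000000000000000000000.00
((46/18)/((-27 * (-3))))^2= 529/531441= 0.00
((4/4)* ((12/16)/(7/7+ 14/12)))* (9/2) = 81/52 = 1.56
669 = 669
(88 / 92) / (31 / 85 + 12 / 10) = 1870 / 3059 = 0.61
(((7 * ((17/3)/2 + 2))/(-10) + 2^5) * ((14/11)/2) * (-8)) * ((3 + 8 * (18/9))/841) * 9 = -1370166/46255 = -29.62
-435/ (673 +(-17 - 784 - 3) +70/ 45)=783/ 233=3.36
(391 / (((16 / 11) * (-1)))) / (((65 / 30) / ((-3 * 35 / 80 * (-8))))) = -270963 / 208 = -1302.71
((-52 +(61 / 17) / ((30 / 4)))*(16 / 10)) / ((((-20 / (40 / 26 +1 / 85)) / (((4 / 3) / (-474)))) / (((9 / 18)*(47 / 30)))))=-352584506 / 25042753125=-0.01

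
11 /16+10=171 /16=10.69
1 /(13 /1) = 1 /13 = 0.08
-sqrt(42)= -6.48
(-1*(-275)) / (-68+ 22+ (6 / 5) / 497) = -683375 / 114304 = -5.98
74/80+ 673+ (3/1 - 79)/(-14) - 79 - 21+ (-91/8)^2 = 1587587/2240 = 708.74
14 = 14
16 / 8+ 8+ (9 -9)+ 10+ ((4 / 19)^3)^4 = 44266298398100436 / 2213314919066161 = 20.00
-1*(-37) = 37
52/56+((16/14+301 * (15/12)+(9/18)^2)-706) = -2292/7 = -327.43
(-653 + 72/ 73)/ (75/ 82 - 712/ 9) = 35126586/ 4212757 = 8.34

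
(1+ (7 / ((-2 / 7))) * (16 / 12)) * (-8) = 760 / 3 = 253.33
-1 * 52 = -52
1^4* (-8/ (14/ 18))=-72/ 7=-10.29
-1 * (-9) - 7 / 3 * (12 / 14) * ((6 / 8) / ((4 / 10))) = 21 / 4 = 5.25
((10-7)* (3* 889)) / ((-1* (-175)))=45.72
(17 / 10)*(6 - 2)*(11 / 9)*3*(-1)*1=-374 / 15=-24.93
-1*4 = -4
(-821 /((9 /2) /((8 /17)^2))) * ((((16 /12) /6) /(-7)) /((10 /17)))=105088 /48195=2.18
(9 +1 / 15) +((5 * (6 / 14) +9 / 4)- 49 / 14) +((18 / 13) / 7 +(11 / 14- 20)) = -49451 / 5460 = -9.06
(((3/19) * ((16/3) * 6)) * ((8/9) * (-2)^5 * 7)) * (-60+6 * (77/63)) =9060352/171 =52984.51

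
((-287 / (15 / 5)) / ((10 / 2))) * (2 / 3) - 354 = -366.76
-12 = -12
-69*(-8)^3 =35328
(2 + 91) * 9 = 837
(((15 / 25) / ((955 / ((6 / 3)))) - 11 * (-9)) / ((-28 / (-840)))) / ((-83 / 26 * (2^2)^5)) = -18436509 / 20291840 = -0.91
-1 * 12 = -12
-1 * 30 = -30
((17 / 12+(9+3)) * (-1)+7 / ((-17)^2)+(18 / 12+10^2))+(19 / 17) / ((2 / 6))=317185 / 3468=91.46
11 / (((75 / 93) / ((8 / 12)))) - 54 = -3368 / 75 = -44.91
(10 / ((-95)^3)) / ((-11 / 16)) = 32 / 1886225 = 0.00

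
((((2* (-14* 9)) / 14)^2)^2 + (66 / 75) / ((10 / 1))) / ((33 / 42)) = 183708154 / 1375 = 133605.93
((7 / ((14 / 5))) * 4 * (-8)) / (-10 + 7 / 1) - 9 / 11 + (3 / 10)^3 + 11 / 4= 944641 / 33000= 28.63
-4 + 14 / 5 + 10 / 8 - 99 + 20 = -1579 / 20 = -78.95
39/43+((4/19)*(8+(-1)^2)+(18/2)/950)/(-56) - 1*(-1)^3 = 4284613/2287600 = 1.87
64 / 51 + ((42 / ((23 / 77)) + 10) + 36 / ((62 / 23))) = 6007838 / 36363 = 165.22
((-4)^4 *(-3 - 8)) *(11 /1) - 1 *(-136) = -30840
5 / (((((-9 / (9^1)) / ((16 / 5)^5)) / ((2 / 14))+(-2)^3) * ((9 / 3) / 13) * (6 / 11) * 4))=-1.24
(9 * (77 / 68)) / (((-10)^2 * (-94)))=-693 / 639200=-0.00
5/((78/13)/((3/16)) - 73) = -5/41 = -0.12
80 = 80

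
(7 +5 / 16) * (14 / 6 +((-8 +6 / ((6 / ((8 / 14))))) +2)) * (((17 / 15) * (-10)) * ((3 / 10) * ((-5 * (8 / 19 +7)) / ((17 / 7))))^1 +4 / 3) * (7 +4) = -13265.47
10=10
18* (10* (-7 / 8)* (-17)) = 5355 / 2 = 2677.50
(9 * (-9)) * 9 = -729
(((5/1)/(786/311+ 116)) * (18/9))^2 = 2418025/339701761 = 0.01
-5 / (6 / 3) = -5 / 2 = -2.50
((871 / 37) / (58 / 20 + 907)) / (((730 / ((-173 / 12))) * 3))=-150683 / 884750364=-0.00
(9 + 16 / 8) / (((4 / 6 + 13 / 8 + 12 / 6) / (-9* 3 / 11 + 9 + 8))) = 3840 / 103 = 37.28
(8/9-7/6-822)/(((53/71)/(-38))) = 19966549/477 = 41858.59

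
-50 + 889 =839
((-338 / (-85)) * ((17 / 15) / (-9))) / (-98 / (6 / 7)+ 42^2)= -0.00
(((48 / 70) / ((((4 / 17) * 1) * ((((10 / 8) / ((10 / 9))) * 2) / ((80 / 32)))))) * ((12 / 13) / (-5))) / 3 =-0.20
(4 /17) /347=4 /5899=0.00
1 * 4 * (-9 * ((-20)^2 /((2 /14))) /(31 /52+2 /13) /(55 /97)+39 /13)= -2607228 /11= -237020.73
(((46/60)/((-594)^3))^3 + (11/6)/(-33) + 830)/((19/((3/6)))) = 206295992351533137786269923571833/9445508987780217300074210304000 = 21.84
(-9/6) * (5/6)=-5/4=-1.25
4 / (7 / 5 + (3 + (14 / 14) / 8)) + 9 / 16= 4189 / 2896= 1.45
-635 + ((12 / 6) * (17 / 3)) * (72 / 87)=-18143 / 29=-625.62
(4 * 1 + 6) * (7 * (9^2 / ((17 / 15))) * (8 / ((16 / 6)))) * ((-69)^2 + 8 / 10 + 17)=1219310820 / 17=71724165.88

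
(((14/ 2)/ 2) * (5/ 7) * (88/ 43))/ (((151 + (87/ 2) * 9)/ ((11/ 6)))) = 0.02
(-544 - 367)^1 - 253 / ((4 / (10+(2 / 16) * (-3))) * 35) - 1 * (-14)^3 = 290497 / 160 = 1815.61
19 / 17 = 1.12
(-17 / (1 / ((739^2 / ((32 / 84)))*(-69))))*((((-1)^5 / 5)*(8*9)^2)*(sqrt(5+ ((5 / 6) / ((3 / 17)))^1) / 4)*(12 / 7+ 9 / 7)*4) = -16308544826564.23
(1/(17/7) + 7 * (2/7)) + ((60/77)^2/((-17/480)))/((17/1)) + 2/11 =2716055/1713481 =1.59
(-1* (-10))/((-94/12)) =-60/47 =-1.28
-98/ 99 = -0.99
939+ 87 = 1026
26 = 26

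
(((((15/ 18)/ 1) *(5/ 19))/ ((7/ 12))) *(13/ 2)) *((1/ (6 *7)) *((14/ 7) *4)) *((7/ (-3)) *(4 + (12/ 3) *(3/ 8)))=-7150/ 1197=-5.97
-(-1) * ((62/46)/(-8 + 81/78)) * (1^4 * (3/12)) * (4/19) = -806/79097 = -0.01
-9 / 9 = -1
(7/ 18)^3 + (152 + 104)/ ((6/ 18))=4479319/ 5832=768.06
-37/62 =-0.60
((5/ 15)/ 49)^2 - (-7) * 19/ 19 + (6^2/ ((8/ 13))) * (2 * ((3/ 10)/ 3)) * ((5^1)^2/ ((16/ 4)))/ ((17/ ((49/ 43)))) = 11.90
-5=-5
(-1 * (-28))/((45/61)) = 1708/45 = 37.96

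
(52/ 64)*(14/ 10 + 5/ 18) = 1963/ 1440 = 1.36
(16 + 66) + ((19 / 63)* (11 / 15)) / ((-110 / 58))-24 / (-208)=10073549 / 122850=82.00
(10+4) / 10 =7 / 5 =1.40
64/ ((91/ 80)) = 5120/ 91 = 56.26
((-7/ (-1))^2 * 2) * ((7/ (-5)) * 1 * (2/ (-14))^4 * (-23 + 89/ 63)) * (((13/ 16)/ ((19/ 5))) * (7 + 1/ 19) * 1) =296140/ 159201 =1.86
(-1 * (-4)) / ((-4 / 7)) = -7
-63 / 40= -1.58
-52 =-52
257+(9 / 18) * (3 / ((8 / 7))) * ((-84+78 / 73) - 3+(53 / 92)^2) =1430007749 / 9885952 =144.65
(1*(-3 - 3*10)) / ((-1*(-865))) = -33 / 865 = -0.04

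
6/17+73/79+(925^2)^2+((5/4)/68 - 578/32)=3932809723347427/5372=732094140608.23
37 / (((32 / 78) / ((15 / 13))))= 1665 / 16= 104.06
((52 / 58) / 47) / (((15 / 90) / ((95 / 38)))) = 390 / 1363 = 0.29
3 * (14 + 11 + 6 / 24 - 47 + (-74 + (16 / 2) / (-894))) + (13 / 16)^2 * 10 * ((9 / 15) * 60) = -236591 / 4768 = -49.62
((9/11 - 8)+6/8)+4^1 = -107/44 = -2.43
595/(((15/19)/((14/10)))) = 15827/15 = 1055.13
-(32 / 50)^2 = -256 / 625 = -0.41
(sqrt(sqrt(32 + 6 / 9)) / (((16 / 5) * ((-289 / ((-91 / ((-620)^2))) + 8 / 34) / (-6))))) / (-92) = 7735 * 2^(1 / 4) * 3^(3 / 4) * sqrt(7) / 1389978367104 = 0.00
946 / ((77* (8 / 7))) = 43 / 4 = 10.75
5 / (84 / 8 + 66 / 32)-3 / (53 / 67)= -36161 / 10653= -3.39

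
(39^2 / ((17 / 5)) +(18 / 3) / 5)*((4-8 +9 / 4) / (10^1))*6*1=-470.98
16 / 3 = 5.33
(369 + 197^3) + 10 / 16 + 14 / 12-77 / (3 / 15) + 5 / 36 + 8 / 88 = 6055124345 / 792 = 7645359.02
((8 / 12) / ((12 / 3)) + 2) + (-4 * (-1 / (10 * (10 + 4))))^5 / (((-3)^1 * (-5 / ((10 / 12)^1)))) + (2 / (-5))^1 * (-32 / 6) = 2032596563 / 472696875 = 4.30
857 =857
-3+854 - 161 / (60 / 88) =614.87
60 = 60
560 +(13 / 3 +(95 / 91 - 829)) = -71969 / 273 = -263.62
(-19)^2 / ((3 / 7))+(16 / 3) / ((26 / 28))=11025 / 13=848.08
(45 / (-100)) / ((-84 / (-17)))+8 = 4429 / 560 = 7.91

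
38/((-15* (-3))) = 38/45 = 0.84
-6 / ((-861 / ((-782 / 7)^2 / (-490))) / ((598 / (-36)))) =91422838 / 31008915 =2.95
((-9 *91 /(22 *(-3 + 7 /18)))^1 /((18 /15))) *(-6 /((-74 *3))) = 12285 /38258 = 0.32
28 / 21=4 / 3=1.33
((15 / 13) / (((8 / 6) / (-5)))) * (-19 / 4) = 4275 / 208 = 20.55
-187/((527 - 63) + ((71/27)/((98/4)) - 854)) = 247401/515828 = 0.48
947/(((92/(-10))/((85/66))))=-402475/3036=-132.57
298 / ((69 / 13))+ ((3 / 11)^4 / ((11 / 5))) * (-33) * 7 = 56132389 / 1010229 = 55.56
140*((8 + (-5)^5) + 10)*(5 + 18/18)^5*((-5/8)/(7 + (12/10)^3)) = 264250350000/1091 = 242209303.39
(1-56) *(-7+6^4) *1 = -70895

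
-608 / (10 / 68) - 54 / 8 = -82823 / 20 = -4141.15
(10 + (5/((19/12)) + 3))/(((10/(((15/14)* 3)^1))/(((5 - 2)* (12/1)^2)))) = 298404/133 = 2243.64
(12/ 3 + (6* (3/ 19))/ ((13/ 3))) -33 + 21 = -1922/ 247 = -7.78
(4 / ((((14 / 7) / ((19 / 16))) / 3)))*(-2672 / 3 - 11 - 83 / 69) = -591831 / 92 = -6432.95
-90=-90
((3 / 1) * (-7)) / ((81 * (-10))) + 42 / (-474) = -1337 / 21330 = -0.06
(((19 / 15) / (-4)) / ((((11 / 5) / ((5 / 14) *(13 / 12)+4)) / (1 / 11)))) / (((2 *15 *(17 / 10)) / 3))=-1273 / 376992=-0.00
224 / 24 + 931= 2821 / 3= 940.33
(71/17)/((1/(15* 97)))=103305/17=6076.76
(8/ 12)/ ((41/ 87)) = 58/ 41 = 1.41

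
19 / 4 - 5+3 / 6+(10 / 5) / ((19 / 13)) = 123 / 76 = 1.62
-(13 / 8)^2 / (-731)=169 / 46784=0.00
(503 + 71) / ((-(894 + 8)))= -7 / 11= -0.64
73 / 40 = 1.82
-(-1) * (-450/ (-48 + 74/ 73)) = 3285/ 343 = 9.58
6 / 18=1 / 3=0.33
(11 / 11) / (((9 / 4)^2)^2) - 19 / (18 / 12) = -82850 / 6561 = -12.63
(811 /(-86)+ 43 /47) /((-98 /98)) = 34419 /4042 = 8.52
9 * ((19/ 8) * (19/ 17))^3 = 423412929/ 2515456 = 168.32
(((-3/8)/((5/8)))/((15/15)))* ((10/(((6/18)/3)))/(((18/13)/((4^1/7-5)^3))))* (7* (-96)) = -111537504/49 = -2276275.59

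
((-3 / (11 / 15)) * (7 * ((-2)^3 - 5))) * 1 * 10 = 40950 / 11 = 3722.73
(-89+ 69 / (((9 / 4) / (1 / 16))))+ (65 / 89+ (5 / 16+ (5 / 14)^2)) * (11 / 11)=-85.91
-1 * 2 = -2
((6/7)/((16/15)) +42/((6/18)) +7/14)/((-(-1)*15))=7129/840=8.49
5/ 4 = 1.25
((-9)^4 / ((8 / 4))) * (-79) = -518319 / 2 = -259159.50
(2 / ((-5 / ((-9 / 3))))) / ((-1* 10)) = -3 / 25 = -0.12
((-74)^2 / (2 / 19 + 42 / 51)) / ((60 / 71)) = 31395277 / 4500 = 6976.73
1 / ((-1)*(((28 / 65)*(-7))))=65 / 196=0.33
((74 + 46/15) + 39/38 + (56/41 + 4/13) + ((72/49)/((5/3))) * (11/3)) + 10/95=247430021/2977338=83.10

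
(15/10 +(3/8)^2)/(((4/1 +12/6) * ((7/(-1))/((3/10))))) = -3/256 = -0.01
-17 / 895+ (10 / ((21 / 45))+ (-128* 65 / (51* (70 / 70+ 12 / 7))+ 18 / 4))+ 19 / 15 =-26652329 / 809438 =-32.93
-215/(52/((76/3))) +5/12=-5425/52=-104.33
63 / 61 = 1.03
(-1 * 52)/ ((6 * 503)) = -26/ 1509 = -0.02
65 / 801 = 0.08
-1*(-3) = 3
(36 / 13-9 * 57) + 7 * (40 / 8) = -6178 / 13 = -475.23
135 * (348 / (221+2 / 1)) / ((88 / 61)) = 146.03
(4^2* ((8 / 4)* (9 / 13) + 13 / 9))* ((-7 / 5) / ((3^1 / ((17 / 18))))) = -315112 / 15795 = -19.95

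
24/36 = 2/3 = 0.67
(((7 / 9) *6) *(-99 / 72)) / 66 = -7 / 72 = -0.10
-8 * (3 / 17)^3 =-0.04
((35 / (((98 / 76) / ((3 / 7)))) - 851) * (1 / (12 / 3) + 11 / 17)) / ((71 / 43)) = -107881367 / 236572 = -456.02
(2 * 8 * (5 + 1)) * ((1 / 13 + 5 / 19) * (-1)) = -8064 / 247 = -32.65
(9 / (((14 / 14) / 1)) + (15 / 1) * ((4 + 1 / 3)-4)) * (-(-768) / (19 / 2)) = 21504 / 19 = 1131.79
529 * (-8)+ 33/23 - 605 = -111218/23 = -4835.57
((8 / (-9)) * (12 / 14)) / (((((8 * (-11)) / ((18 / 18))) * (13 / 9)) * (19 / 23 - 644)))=-46 / 4935931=-0.00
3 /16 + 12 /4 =51 /16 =3.19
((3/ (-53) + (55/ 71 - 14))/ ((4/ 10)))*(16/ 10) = -199920/ 3763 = -53.13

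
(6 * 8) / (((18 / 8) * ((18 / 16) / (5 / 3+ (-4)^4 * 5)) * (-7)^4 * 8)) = 246080 / 194481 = 1.27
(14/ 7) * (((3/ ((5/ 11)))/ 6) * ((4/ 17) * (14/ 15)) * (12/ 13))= 2464/ 5525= 0.45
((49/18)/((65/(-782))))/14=-2737/1170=-2.34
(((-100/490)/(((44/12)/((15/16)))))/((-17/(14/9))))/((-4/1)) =-0.00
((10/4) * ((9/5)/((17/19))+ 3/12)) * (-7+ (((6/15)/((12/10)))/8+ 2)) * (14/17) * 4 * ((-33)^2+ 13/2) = -82559071/816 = -101175.33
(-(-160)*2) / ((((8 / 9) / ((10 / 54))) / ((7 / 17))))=1400 / 51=27.45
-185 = -185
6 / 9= 2 / 3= 0.67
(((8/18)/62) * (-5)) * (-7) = 70/279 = 0.25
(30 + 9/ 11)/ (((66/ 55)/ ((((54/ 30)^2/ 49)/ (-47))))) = -9153/ 253330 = -0.04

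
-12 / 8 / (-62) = 3 / 124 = 0.02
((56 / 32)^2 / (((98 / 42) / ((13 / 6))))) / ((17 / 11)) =1001 / 544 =1.84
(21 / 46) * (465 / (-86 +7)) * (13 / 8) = -126945 / 29072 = -4.37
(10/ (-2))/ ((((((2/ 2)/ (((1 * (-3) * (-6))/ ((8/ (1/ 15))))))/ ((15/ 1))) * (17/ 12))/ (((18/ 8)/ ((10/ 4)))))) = -243/ 34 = -7.15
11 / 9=1.22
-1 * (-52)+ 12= 64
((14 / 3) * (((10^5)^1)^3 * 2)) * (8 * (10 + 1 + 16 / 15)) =8108800000000000000 / 9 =900977777777777777.78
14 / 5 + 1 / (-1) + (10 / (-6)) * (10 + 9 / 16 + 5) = -1931 / 80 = -24.14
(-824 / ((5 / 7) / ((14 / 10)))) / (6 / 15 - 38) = 10094 / 235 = 42.95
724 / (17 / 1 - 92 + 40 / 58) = -20996 / 2155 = -9.74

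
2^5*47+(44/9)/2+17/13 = 176407/117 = 1507.75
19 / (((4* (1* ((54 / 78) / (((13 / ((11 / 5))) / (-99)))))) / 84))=-112385 / 3267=-34.40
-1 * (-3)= 3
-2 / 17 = -0.12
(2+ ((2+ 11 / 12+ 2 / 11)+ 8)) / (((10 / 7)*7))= 1729 / 1320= 1.31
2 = 2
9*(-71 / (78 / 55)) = -450.58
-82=-82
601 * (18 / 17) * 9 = 97362 / 17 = 5727.18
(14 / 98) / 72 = 1 / 504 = 0.00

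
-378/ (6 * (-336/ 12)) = 9/ 4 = 2.25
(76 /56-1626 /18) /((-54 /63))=3737 /36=103.81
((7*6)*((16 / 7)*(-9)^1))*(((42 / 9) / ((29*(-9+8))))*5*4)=80640 / 29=2780.69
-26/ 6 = -13/ 3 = -4.33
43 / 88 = 0.49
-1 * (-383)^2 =-146689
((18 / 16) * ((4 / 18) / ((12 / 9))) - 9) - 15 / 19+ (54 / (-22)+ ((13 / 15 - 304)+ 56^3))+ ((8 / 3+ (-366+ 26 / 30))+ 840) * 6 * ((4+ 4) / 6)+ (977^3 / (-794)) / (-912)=7185153906937 / 39827040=180408.94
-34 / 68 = -1 / 2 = -0.50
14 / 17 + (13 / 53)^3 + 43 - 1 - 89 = -116831096 / 2530909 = -46.16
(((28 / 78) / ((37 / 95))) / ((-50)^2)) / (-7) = -19 / 360750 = -0.00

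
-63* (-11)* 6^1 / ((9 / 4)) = 1848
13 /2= 6.50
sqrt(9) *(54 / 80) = 81 / 40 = 2.02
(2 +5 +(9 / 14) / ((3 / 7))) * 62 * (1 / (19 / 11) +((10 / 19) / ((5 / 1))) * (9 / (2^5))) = 320.71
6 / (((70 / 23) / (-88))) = -6072 / 35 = -173.49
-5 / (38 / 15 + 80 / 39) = -1.09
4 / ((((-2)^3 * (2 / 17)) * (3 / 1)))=-17 / 12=-1.42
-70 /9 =-7.78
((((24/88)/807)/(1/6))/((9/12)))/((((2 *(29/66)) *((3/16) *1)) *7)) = 128/54607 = 0.00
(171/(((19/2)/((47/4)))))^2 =178929/4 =44732.25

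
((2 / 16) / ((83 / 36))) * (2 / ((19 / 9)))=81 / 1577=0.05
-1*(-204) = 204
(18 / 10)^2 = 81 / 25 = 3.24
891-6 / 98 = 43656 / 49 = 890.94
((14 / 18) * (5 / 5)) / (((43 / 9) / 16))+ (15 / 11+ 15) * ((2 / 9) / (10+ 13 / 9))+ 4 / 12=475847 / 146157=3.26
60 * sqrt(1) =60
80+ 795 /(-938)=74245 /938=79.15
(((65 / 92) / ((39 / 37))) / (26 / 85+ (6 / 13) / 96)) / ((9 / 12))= 3270800 / 1137051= 2.88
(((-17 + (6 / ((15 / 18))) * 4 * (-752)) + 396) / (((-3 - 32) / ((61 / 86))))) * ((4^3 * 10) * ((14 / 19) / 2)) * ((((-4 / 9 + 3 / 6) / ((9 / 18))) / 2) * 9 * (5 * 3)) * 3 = 1869112224 / 817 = 2287775.06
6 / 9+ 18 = 56 / 3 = 18.67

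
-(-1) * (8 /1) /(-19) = -8 /19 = -0.42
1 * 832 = 832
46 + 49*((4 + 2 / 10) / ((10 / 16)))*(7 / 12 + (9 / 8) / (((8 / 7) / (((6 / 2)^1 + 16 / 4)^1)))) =2507.02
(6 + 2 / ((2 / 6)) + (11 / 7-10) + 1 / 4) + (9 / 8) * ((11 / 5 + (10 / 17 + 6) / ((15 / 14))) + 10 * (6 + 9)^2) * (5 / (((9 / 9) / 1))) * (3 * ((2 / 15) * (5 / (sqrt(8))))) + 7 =303 / 28 + 1727637 * sqrt(2) / 272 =8993.35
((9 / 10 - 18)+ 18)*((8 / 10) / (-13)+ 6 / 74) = 0.02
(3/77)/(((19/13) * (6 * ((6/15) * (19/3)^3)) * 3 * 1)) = 0.00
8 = 8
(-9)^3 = -729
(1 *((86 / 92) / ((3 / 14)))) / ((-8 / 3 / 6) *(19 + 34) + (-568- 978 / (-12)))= -1806 / 211163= -0.01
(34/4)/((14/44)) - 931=-6330/7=-904.29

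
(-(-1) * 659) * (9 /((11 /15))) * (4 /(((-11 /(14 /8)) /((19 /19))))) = -622755 /121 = -5146.74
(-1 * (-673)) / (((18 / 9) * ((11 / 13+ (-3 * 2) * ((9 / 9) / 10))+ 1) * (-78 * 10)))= -673 / 1944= -0.35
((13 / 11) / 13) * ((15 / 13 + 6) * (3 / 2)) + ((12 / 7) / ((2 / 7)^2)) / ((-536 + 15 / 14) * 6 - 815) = 0.97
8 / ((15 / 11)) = 88 / 15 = 5.87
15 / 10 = 3 / 2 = 1.50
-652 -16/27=-17620/27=-652.59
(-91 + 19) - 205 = -277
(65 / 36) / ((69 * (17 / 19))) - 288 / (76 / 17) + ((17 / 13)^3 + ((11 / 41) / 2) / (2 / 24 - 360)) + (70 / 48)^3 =-262162988668541747 / 4439342900009472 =-59.05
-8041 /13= -618.54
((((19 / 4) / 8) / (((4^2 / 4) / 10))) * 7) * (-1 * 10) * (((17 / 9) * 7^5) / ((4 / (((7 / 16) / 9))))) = -6650109725 / 165888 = -40087.95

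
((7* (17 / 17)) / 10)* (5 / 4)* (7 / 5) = 49 / 40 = 1.22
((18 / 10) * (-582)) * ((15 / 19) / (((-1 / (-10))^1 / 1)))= -157140 / 19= -8270.53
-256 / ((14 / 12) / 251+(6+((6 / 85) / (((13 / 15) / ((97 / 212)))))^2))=-105786736493568 / 2481871240871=-42.62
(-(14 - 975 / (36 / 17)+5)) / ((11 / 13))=68861 / 132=521.67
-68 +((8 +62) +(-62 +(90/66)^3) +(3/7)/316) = -169180827/2944172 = -57.46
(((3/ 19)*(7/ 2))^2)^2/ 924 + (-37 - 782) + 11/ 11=-75048205651/ 91745984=-818.00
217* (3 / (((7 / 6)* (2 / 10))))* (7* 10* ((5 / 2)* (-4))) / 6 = -325500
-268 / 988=-67 / 247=-0.27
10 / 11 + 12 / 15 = 94 / 55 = 1.71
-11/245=-0.04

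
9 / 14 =0.64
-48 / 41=-1.17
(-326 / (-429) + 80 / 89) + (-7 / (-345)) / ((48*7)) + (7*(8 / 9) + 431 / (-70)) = 847775779 / 491771280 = 1.72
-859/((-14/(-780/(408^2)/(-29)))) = 55835/5632032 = 0.01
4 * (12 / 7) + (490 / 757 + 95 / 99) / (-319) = 1146684241 / 167347719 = 6.85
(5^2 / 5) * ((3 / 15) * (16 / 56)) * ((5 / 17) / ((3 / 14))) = 20 / 51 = 0.39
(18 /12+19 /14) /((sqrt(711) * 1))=20 * sqrt(79) /1659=0.11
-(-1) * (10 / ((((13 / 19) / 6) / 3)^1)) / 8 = 855 / 26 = 32.88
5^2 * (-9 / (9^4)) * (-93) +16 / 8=1261 / 243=5.19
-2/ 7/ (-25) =2/ 175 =0.01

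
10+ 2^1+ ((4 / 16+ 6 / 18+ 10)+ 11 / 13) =3655 / 156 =23.43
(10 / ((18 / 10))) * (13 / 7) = 650 / 63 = 10.32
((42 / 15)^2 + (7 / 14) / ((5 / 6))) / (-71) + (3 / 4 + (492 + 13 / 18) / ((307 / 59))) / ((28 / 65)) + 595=448460049409 / 549284400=816.44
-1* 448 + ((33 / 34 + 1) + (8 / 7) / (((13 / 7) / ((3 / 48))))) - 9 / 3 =-99227 / 221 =-448.99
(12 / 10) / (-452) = -3 / 1130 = -0.00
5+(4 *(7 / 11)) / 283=15593 / 3113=5.01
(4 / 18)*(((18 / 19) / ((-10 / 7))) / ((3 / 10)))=-28 / 57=-0.49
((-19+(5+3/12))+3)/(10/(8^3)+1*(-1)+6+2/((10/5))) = -2752/1541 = -1.79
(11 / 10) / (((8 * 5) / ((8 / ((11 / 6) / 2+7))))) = 66 / 2375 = 0.03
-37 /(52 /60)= -555 /13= -42.69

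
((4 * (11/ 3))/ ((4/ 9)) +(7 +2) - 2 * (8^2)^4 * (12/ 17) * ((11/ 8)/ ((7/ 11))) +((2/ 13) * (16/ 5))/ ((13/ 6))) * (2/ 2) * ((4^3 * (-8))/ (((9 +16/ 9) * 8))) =2964185339674752/ 9753835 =303899475.40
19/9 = 2.11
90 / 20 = 9 / 2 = 4.50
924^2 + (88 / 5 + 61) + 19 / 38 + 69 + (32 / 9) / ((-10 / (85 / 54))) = 2075034203 / 2430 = 853923.54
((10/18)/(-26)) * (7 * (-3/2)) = 35/156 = 0.22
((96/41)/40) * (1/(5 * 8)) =3/2050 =0.00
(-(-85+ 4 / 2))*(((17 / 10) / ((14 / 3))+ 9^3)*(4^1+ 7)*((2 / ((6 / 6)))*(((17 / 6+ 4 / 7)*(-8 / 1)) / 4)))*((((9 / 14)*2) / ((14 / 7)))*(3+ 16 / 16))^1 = -39994530147 / 1715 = -23320425.74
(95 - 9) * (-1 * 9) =-774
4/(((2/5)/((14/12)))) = 35/3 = 11.67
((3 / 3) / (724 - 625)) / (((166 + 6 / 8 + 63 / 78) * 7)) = 52 / 6038109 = 0.00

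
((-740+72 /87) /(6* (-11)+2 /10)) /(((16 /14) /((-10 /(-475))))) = 5359 /25897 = 0.21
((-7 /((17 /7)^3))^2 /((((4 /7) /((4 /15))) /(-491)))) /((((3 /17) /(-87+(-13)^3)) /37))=1674409486594796 /63893565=26206230.42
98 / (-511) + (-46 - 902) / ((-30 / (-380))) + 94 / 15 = -13142108 / 1095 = -12001.93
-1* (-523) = 523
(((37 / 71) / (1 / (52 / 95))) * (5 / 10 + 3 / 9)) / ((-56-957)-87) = -481 / 2225850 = -0.00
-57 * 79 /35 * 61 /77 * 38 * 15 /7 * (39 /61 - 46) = 1420417314 /3773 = 376468.94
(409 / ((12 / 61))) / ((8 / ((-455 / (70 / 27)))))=-2919033 / 64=-45609.89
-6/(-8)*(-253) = -759/4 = -189.75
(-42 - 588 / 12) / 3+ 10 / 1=-61 / 3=-20.33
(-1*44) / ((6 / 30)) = -220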